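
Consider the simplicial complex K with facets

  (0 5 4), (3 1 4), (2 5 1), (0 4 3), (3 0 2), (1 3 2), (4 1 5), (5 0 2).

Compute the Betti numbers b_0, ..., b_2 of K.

b_0 = 1, b_1 = 0, b_2 = 1.

We work with the vertex ordering 0 < 1 < 2 < 3 < 4 < 5. The simplices of K, each written with vertices in increasing order, are:

  0-simplices (6): [0], [1], [2], [3], [4], [5]
  1-simplices (12): [0,2], [0,3], [0,4], [0,5], [1,2], [1,3], [1,4], [1,5], [2,3], [2,5], [3,4], [4,5]
  2-simplices (8): [0,2,3], [0,2,5], [0,3,4], [0,4,5], [1,2,3], [1,2,5], [1,3,4], [1,4,5]

giving chain groups C_0 ≅ Z^6, C_1 ≅ Z^12, C_2 ≅ Z^8.

∂_1: C_1 → C_0 sends each edge [p,q] (with p < q) to q − p.
The resulting 6×12 matrix has rank 5, and its Smith normal form has invariant factors (1,1,1,1,1).

Boundary ∂_2: C_2 → C_1 sends each 2-simplex [p,q,r] to [q,r] − [p,r] + [p,q]. For instance
  ∂[1,2,5] = [2,5] − [1,5] + [1,2],
  ∂[0,3,4] = [3,4] − [0,4] + [0,3].
As a 12×8 matrix over Z this has rank 7, with invariant factors (1,1,1,1,1,1,1).

Now H_k = ker ∂_k / im ∂_{k+1}, so:

  H_0: rank C_0 − rank ∂_1 = 6 − 5 = 1, and the invariant factors of ∂_1 are all 1, so H_0 = Z.
  H_1: rank ker ∂_1 − rank ∂_2 = (12 − 5) − 7 = 0, and the invariant factors of ∂_2 are all 1, so H_1 = 0.
  H_2: rank ker ∂_2 − rank ∂_3 = (8 − 7) − 0 = 1, and there is no ∂_3, so H_2 = Z.

(K is a triangulation of the 2-sphere S^2.)

Hence the Betti numbers are b_0 = 1, b_1 = 0, b_2 = 1.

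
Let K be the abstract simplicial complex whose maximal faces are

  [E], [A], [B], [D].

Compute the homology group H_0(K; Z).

H_0 = Z^4.

Order the vertices as A < B < D < E. Listing each simplex with vertices in this order, K has dimension 0 with simplices:

  0-simplices (4): A, B, D, E

Hence C_0 ≅ Z^4.

Reading off H_k = ker ∂_k / im ∂_{k+1}:

  H_0: rank C_0 − rank ∂_1 = 4 − 0 = 4, and there is no ∂_1, so H_0 ≅ Z^4.

(K is a triangulation of a set of 4 points.)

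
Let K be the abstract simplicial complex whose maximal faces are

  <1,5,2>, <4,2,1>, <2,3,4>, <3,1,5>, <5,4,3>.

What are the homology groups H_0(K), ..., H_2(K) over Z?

H_0 = Z,  H_1 = Z,  H_2 = 0.

Take the total order 1 < 2 < 3 < 4 < 5 on the vertex set. Then K (dimension 2) consists of the simplices:

  0-simplices (5): [1], [2], [3], [4], [5]
  1-simplices (10): [1,2], [1,3], [1,4], [1,5], [2,3], [2,4], [2,5], [3,4], [3,5], [4,5]
  2-simplices (5): [1,2,4], [1,2,5], [1,3,5], [2,3,4], [3,4,5]

giving chain groups C_0 ≅ Z^5, C_1 ≅ Z^10, C_2 ≅ Z^5.

The boundary map ∂_1: C_1 → C_0 sends each edge [p,q] (with p < q) to q − p.
As a 5×10 matrix over Z this has rank 4, with invariant factors (1,1,1,1).

∂_2: C_2 → C_1 maps a triangle to the signed sum of its edges. For instance
  ∂[1,2,4] = [2,4] − [1,4] + [1,2],
  ∂[1,2,5] = [2,5] − [1,5] + [1,2].
This gives a 10×5 integer matrix of rank 5; reducing to Smith normal form yields diagonal entries (1,1,1,1,1).

Reading off H_k = ker ∂_k / im ∂_{k+1}:

  H_0: rank C_0 − rank ∂_1 = 5 − 4 = 1, and the invariant factors of ∂_1 are all 1, so H_0 = Z.
  H_1: rank ker ∂_1 − rank ∂_2 = (10 − 4) − 5 = 1, and the invariant factors of ∂_2 are all 1, so H_1 = Z.
  H_2: rank ker ∂_2 − rank ∂_3 = (5 − 5) − 0 = 0, and there is no ∂_3, so H_2 = 0.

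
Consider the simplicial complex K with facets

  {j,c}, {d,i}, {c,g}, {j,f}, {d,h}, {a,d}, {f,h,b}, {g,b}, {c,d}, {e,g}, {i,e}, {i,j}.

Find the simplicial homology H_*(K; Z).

H_0 = Z,  H_1 = Z^4,  H_2 = 0.

We work with the vertex ordering a < b < c < d < e < f < g < h < i < j. The simplices of K, each written with vertices in increasing order, are:

  0-simplices (10): a, b, c, d, e, f, g, h, i, j
  1-simplices (14): ad, bf, bg, bh, cd, cg, cj, dh, di, eg, ei, fh, fj, ij
  2-simplices (1): bfh

giving chain groups C_0 ≅ Z^10, C_1 ≅ Z^14, C_2 ≅ Z^1.

∂_1: C_1 → C_0 maps an edge to its endpoints' difference, ∂[p,q] = q − p. For instance
  ∂ei = i − e.
The resulting 10×14 matrix has rank 9, and its Smith normal form has invariant factors (1,1,1,1,1,1,1,1,1).

The boundary map ∂_2: C_2 → C_1 acts by ∂[p,q,r] = [q,r] − [p,r] + [p,q]. For instance
  ∂bfh = fh − bh + bf.
The 14×1 boundary matrix has rank 1 and Smith normal form diag(1).

Reading off H_k = ker ∂_k / im ∂_{k+1}:

  H_0: rank C_0 − rank ∂_1 = 10 − 9 = 1, and the invariant factors of ∂_1 are all 1, so H_0 = Z.
  H_1: rank ker ∂_1 − rank ∂_2 = (14 − 9) − 1 = 4, and the invariant factors of ∂_2 are all 1, so H_1 = Z^4.
  H_2: rank ker ∂_2 − rank ∂_3 = (1 − 1) − 0 = 0, and there is no ∂_3, so H_2 = 0.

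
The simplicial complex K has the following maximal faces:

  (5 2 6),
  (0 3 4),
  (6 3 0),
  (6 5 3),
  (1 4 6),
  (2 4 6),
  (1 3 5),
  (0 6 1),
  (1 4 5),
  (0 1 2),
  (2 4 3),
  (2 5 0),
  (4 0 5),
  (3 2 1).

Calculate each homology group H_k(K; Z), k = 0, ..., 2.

We work with the vertex ordering 0 < 1 < 2 < 3 < 4 < 5 < 6. The simplices of K, each written with vertices in increasing order, are:

  0-simplices (7): [0], [1], [2], [3], [4], [5], [6]
  1-simplices (21): [0,1], [0,2], [0,3], [0,4], [0,5], [0,6], [1,2], [1,3], [1,4], [1,5], [1,6], [2,3], [2,4], [2,5], [2,6], [3,4], [3,5], [3,6], [4,5], [4,6], [5,6]
  2-simplices (14): [0,1,2], [0,1,6], [0,2,5], [0,3,4], [0,3,6], [0,4,5], [1,2,3], [1,3,5], [1,4,5], [1,4,6], [2,3,4], [2,4,6], [2,5,6], [3,5,6]

giving chain groups C_0 ≅ Z^7, C_1 ≅ Z^21, C_2 ≅ Z^14.

∂_1: C_1 → C_0 maps an edge to its endpoints' difference, ∂[p,q] = q − p.
As a 7×21 matrix over Z this has rank 6, with invariant factors (1,1,1,1,1,1).

∂_2: C_2 → C_1 maps a triangle to the signed sum of its edges. For instance
  ∂[0,3,4] = [3,4] − [0,4] + [0,3],
  ∂[2,5,6] = [5,6] − [2,6] + [2,5].
The resulting 21×14 matrix has rank 13, and its Smith normal form has invariant factors (1,1,1,1,1,1,1,1,1,1,1,1,1).

Reading off H_k = ker ∂_k / im ∂_{k+1}:

  H_0: rank C_0 − rank ∂_1 = 7 − 6 = 1, and the invariant factors of ∂_1 are all 1, so H_0 ≅ Z.
  H_1: rank ker ∂_1 − rank ∂_2 = (21 − 6) − 13 = 2, and the invariant factors of ∂_2 are all 1, so H_1 ≅ Z^2.
  H_2: rank ker ∂_2 − rank ∂_3 = (14 − 13) − 0 = 1, and there is no ∂_3, so H_2 ≅ Z.

As a check, the Euler characteristic is 7 − 21 + 14 = 0, which agrees with 1 − 2 + 1 = 0.

H_0 = Z,  H_1 = Z^2,  H_2 = Z.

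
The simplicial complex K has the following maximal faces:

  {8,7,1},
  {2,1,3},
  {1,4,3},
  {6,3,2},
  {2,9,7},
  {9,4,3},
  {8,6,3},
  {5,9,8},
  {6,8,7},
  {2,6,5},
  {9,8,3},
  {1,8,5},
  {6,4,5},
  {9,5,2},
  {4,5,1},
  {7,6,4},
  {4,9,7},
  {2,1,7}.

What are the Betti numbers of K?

Take the total order 1 < 2 < 3 < 4 < 5 < 6 < 7 < 8 < 9 on the vertex set. Then K (dimension 2) consists of the simplices:

  0-simplices (9): [1], [2], [3], [4], [5], [6], [7], [8], [9]
  1-simplices (27): (27 of them)
  2-simplices (18): [1,2,3], [1,2,7], [1,3,4], [1,4,5], [1,5,8], [1,7,8], [2,3,6], [2,5,6], [2,5,9], [2,7,9], [3,4,9], [3,6,8], [3,8,9], [4,5,6], [4,6,7], [4,7,9], [5,8,9], [6,7,8]

giving chain groups C_0 ≅ Z^9, C_1 ≅ Z^27, C_2 ≅ Z^18.

The boundary map ∂_1: C_1 → C_0 sends each edge [p,q] (with p < q) to q − p. For instance
  ∂[5,8] = [8] − [5].
This gives a 9×27 integer matrix of rank 8; reducing to Smith normal form yields diagonal entries (1,1,1,1,1,1,1,1).

∂_2: C_2 → C_1 acts by ∂[p,q,r] = [q,r] − [p,r] + [p,q]. For instance
  ∂[2,5,9] = [5,9] − [2,9] + [2,5],
  ∂[2,3,6] = [3,6] − [2,6] + [2,3].
The 27×18 boundary matrix has rank 17 and Smith normal form diag(1,1,1,1,1,1,1,1,1,1,1,1,1,1,1,1,1).

Computing H_k = (kernel of ∂_k) / (image of ∂_{k+1}):

  H_0: rank C_0 − rank ∂_1 = 9 − 8 = 1, and the invariant factors of ∂_1 are all 1, so H_0 = Z.
  H_1: rank ker ∂_1 − rank ∂_2 = (27 − 8) − 17 = 2, and the invariant factors of ∂_2 are all 1, so H_1 = Z^2.
  H_2: rank ker ∂_2 − rank ∂_3 = (18 − 17) − 0 = 1, and there is no ∂_3, so H_2 = Z.

Hence the Betti numbers are b_0 = 1, b_1 = 2, b_2 = 1.

b_0 = 1, b_1 = 2, b_2 = 1.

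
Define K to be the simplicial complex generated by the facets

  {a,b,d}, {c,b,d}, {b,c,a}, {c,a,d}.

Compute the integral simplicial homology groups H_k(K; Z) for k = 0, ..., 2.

H_0 = Z,  H_1 = 0,  H_2 = Z.

We work with the vertex ordering a < b < c < d. The simplices of K, each written with vertices in increasing order, are:

  0-simplices (4): a, b, c, d
  1-simplices (6): ab, ac, ad, bc, bd, cd
  2-simplices (4): abc, abd, acd, bcd

so the chain groups are C_0 ≅ Z^4, C_1 ≅ Z^6, C_2 ≅ Z^4.

∂_1: C_1 → C_0 sends each edge [p,q] (with p < q) to q − p. For instance
  ∂ad = d − a.
The resulting 4×6 matrix has rank 3, and its Smith normal form has invariant factors (1,1,1).

Boundary ∂_2: C_2 → C_1 sends each 2-simplex [p,q,r] to [q,r] − [p,r] + [p,q]. For instance
  ∂acd = cd − ad + ac,
  ∂abc = bc − ac + ab.
As a 6×4 matrix over Z this has rank 3, with invariant factors (1,1,1).

Now H_k = ker ∂_k / im ∂_{k+1}, so:

  H_0: rank C_0 − rank ∂_1 = 4 − 3 = 1, and the invariant factors of ∂_1 are all 1, so H_0 = Z.
  H_1: rank ker ∂_1 − rank ∂_2 = (6 − 3) − 3 = 0, and the invariant factors of ∂_2 are all 1, so H_1 = 0.
  H_2: rank ker ∂_2 − rank ∂_3 = (4 − 3) − 0 = 1, and there is no ∂_3, so H_2 = Z.

As a check, the Euler characteristic is 4 − 6 + 4 = 2, which agrees with 1 − 0 + 1 = 2.
(K is a triangulation of the 2-sphere S^2.)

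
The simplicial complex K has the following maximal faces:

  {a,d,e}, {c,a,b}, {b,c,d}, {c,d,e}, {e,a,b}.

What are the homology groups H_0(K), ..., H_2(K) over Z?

K has 5 vertices, 10 edges, 5 triangles.
rank ∂_0 = 0, rank ∂_1 = 4 ⇒ b_0 = 5 − 0 − 4 = 1; all invariant factors of ∂_1 are 1 so no torsion. So H_0 = Z.
rank ∂_1 = 4, rank ∂_2 = 5 ⇒ b_1 = 10 − 4 − 5 = 1; all invariant factors of ∂_2 are 1 so no torsion. So H_1 = Z.
rank ∂_2 = 5, rank ∂_3 = 0 ⇒ b_2 = 5 − 5 − 0 = 0. So H_2 = 0.

H_0 = Z,  H_1 = Z,  H_2 = 0.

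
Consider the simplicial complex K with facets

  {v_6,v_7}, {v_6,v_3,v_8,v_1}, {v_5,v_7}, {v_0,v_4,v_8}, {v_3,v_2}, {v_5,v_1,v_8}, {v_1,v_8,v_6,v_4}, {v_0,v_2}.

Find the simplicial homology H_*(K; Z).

H_0 = Z,  H_1 = Z^2,  H_2 = 0,  H_3 = 0.

K has 9 vertices, 17 edges, 9 triangles, 2 3-simplices.
rank ∂_0 = 0, rank ∂_1 = 8 ⇒ b_0 = 9 − 0 − 8 = 1; all invariant factors of ∂_1 are 1 so no torsion. So H_0 ≅ Z.
rank ∂_1 = 8, rank ∂_2 = 7 ⇒ b_1 = 17 − 8 − 7 = 2; all invariant factors of ∂_2 are 1 so no torsion. So H_1 ≅ Z^2.
rank ∂_2 = 7, rank ∂_3 = 2 ⇒ b_2 = 9 − 7 − 2 = 0; all invariant factors of ∂_3 are 1 so no torsion. So H_2 ≅ 0.
rank ∂_3 = 2, rank ∂_4 = 0 ⇒ b_3 = 2 − 2 − 0 = 0. So H_3 ≅ 0.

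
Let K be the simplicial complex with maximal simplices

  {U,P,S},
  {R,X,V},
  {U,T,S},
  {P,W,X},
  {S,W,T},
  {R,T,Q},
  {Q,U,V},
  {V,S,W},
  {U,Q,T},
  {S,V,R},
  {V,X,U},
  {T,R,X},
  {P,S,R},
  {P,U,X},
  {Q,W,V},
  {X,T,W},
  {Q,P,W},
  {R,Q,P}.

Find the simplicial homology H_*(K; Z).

H_0 = Z,  H_1 = Z^2,  H_2 = Z.

K has 9 vertices, 27 edges, 18 triangles.
rank ∂_0 = 0, rank ∂_1 = 8 ⇒ b_0 = 9 − 0 − 8 = 1; all invariant factors of ∂_1 are 1 so no torsion. So H_0 = Z.
rank ∂_1 = 8, rank ∂_2 = 17 ⇒ b_1 = 27 − 8 − 17 = 2; all invariant factors of ∂_2 are 1 so no torsion. So H_1 = Z^2.
rank ∂_2 = 17, rank ∂_3 = 0 ⇒ b_2 = 18 − 17 − 0 = 1. So H_2 = Z.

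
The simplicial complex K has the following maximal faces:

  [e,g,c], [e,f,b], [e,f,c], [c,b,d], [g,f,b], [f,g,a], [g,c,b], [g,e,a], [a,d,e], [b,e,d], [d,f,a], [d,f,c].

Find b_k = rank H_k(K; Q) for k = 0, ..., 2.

Fix the vertex order a < b < c < d < e < f < g and write every simplex with vertices in increasing order. Then dim K = 2 and the simplices of K are:

  0-simplices (7): a, b, c, d, e, f, g
  1-simplices (18): ad, ae, af, ag, bc, bd, be, bf, bg, cd, ce, cf, cg, de, df, ef, eg, fg
  2-simplices (12): ade, adf, aeg, afg, bcd, bcg, bde, bef, bfg, cdf, cef, ceg

so the chain groups are C_0 ≅ Z^7, C_1 ≅ Z^18, C_2 ≅ Z^12.

∂_1: C_1 → C_0 sends each edge [p,q] (with p < q) to q − p.
The 7×18 boundary matrix has rank 6 and Smith normal form diag(1,1,1,1,1,1).

Boundary ∂_2: C_2 → C_1 acts by ∂[p,q,r] = [q,r] − [p,r] + [p,q]. For instance
  ∂afg = fg − ag + af,
  ∂ade = de − ae + ad.
The resulting 18×12 matrix has rank 12, and its Smith normal form has invariant factors (1,1,1,1,1,1,1,1,1,1,1,2).

Reading off H_k = ker ∂_k / im ∂_{k+1}:

  H_0: rank C_0 − rank ∂_1 = 7 − 6 = 1, and the invariant factors of ∂_1 are all 1, so H_0 = Z.
  H_1: rank ker ∂_1 − rank ∂_2 = (18 − 6) − 12 = 0, and ∂_2 has invariant factor 2 > 1, so H_1 = Z/2Z.
  H_2: rank ker ∂_2 − rank ∂_3 = (12 − 12) − 0 = 0, and there is no ∂_3, so H_2 = 0.

(K is a triangulation of the real projective plane RP^2.)

Hence the Betti numbers are b_0 = 1, b_1 = 0, b_2 = 0.

b_0 = 1, b_1 = 0, b_2 = 0.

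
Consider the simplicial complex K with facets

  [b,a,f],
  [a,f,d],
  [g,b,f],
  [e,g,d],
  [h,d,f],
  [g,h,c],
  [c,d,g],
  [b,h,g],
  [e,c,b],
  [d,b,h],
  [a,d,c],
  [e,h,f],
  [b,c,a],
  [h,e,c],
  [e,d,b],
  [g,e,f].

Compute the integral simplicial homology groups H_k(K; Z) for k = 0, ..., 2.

H_0 ≅ Z,  H_1 ≅ Z^2,  H_2 ≅ Z.

Order the vertices as a < b < c < d < e < f < g < h. Listing each simplex with vertices in this order, K has dimension 2 with simplices:

  0-simplices (8): a, b, c, d, e, f, g, h
  1-simplices (24): ab, ac, ad, af, bc, bd, be, bf, bg, bh, cd, ce, cg, ch, de, df, dg, dh, ef, eg, eh, fg, fh, gh
  2-simplices (16): abc, abf, acd, adf, bce, bde, bdh, bfg, bgh, cdg, ceh, cgh, deg, dfh, efg, efh

giving chain groups C_0 ≅ Z^8, C_1 ≅ Z^24, C_2 ≅ Z^16.

∂_1: C_1 → C_0 sends each edge [p,q] (with p < q) to q − p. For instance
  ∂ab = b − a.
As a 8×24 matrix over Z this has rank 7, with invariant factors (1,1,1,1,1,1,1).

∂_2: C_2 → C_1 maps a triangle to the signed sum of its edges. For instance
  ∂bdh = dh − bh + bd,
  ∂ceh = eh − ch + ce.
The 24×16 boundary matrix has rank 15 and Smith normal form diag(1,1,1,1,1,1,1,1,1,1,1,1,1,1,1).

Reading off H_k = ker ∂_k / im ∂_{k+1}:

  H_0: rank C_0 − rank ∂_1 = 8 − 7 = 1, and the invariant factors of ∂_1 are all 1, so H_0 = Z.
  H_1: rank ker ∂_1 − rank ∂_2 = (24 − 7) − 15 = 2, and the invariant factors of ∂_2 are all 1, so H_1 = Z^2.
  H_2: rank ker ∂_2 − rank ∂_3 = (16 − 15) − 0 = 1, and there is no ∂_3, so H_2 = Z.

(K is a triangulation of the torus T^2.)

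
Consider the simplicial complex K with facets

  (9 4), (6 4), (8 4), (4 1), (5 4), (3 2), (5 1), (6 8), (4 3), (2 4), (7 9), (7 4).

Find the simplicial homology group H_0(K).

H_0 = Z.

Take the total order 1 < 2 < 3 < 4 < 5 < 6 < 7 < 8 < 9 on the vertex set. Then K (dimension 1) consists of the simplices:

  0-simplices (9): [1], [2], [3], [4], [5], [6], [7], [8], [9]
  1-simplices (12): [1,4], [1,5], [2,3], [2,4], [3,4], [4,5], [4,6], [4,7], [4,8], [4,9], [6,8], [7,9]

so the chain groups are C_0 ≅ Z^9, C_1 ≅ Z^12.

Boundary ∂_1: C_1 → C_0 sends each edge [p,q] (with p < q) to q − p.
The 9×12 boundary matrix has rank 8 and Smith normal form diag(1,1,1,1,1,1,1,1).

From H_k ≅ ker(∂_k) / im(∂_{k+1}) we obtain:

  H_0: rank C_0 − rank ∂_1 = 9 − 8 = 1, and the invariant factors of ∂_1 are all 1, so H_0 ≅ Z.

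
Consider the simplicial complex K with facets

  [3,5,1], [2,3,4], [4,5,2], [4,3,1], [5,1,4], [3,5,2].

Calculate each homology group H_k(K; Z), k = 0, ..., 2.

H_0 ≅ Z,  H_1 = 0,  H_2 ≅ Z.

Order the vertices as 1 < 2 < 3 < 4 < 5. Listing each simplex with vertices in this order, K has dimension 2 with simplices:

  0-simplices (5): [1], [2], [3], [4], [5]
  1-simplices (9): [1,3], [1,4], [1,5], [2,3], [2,4], [2,5], [3,4], [3,5], [4,5]
  2-simplices (6): [1,3,4], [1,3,5], [1,4,5], [2,3,4], [2,3,5], [2,4,5]

Hence C_0 ≅ Z^5, C_1 ≅ Z^9, C_2 ≅ Z^6.

Boundary ∂_1: C_1 → C_0 is given by ∂[p,q] = [q] − [p].
As a 5×9 matrix over Z this has rank 4, with invariant factors (1,1,1,1).

The boundary map ∂_2: C_2 → C_1 maps a triangle to the signed sum of its edges. For instance
  ∂[1,4,5] = [4,5] − [1,5] + [1,4],
  ∂[2,3,5] = [3,5] − [2,5] + [2,3].
This gives a 9×6 integer matrix of rank 5; reducing to Smith normal form yields diagonal entries (1,1,1,1,1).

Reading off H_k = ker ∂_k / im ∂_{k+1}:

  H_0: rank C_0 − rank ∂_1 = 5 − 4 = 1, and the invariant factors of ∂_1 are all 1, so H_0 ≅ Z.
  H_1: rank ker ∂_1 − rank ∂_2 = (9 − 4) − 5 = 0, and the invariant factors of ∂_2 are all 1, so H_1 ≅ 0.
  H_2: rank ker ∂_2 − rank ∂_3 = (6 − 5) − 0 = 1, and there is no ∂_3, so H_2 ≅ Z.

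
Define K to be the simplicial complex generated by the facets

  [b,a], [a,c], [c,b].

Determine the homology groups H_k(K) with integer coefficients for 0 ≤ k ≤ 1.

K has 3 vertices, 3 edges.
rank ∂_0 = 0, rank ∂_1 = 2 ⇒ b_0 = 3 − 0 − 2 = 1; all invariant factors of ∂_1 are 1 so no torsion. So H_0 = Z.
rank ∂_1 = 2, rank ∂_2 = 0 ⇒ b_1 = 3 − 2 − 0 = 1. So H_1 = Z.

H_0 ≅ Z,  H_1 ≅ Z.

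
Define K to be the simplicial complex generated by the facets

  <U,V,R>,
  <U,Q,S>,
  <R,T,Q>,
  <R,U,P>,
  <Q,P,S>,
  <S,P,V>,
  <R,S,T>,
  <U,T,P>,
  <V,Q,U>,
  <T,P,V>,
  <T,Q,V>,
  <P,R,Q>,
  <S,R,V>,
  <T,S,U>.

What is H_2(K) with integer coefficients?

Order the vertices as P < Q < R < S < T < U < V. Listing each simplex with vertices in this order, K has dimension 2 with simplices:

  0-simplices (7): P, Q, R, S, T, U, V
  1-simplices (21): PQ, PR, PS, PT, PU, PV, QR, QS, QT, QU, QV, RS, RT, RU, RV, ST, SU, SV, TU, TV, UV
  2-simplices (14): PQR, PQS, PRU, PSV, PTU, PTV, QRT, QSU, QTV, QUV, RST, RSV, RUV, STU

Hence C_0 ≅ Z^7, C_1 ≅ Z^21, C_2 ≅ Z^14.

Boundary ∂_1: C_1 → C_0 maps an edge to its endpoints' difference, ∂[p,q] = q − p.
As a 7×21 matrix over Z this has rank 6, with invariant factors (1,1,1,1,1,1).

∂_2: C_2 → C_1 acts by ∂[p,q,r] = [q,r] − [p,r] + [p,q]. For instance
  ∂QTV = TV − QV + QT,
  ∂QRT = RT − QT + QR.
As a 21×14 matrix over Z this has rank 13, with invariant factors (1,1,1,1,1,1,1,1,1,1,1,1,1).

Reading off H_k = ker ∂_k / im ∂_{k+1}:

  H_2: rank ker ∂_2 − rank ∂_3 = (14 − 13) − 0 = 1, and there is no ∂_3, so H_2 = Z.

(K is a triangulation of the torus T^2.)

H_2 = Z.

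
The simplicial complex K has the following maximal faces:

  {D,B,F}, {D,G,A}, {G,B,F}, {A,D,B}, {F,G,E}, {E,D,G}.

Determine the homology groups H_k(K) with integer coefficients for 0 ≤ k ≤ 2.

H_0 = Z,  H_1 = Z,  H_2 = 0.

Fix the vertex order A < B < D < E < F < G and write every simplex with vertices in increasing order. Then dim K = 2 and the simplices of K are:

  0-simplices (6): A, B, D, E, F, G
  1-simplices (12): AB, AD, AG, BD, BF, BG, DE, DF, DG, EF, EG, FG
  2-simplices (6): ABD, ADG, BDF, BFG, DEG, EFG

Hence C_0 ≅ Z^6, C_1 ≅ Z^12, C_2 ≅ Z^6.

The boundary map ∂_1: C_1 → C_0 maps an edge to its endpoints' difference, ∂[p,q] = q − p. For instance
  ∂EF = F − E.
The resulting 6×12 matrix has rank 5, and its Smith normal form has invariant factors (1,1,1,1,1).

The boundary map ∂_2: C_2 → C_1 sends each 2-simplex [p,q,r] to [q,r] − [p,r] + [p,q]. For instance
  ∂DEG = EG − DG + DE,
  ∂ADG = DG − AG + AD.
The 12×6 boundary matrix has rank 6 and Smith normal form diag(1,1,1,1,1,1).

Now H_k = ker ∂_k / im ∂_{k+1}, so:

  H_0: rank C_0 − rank ∂_1 = 6 − 5 = 1, and the invariant factors of ∂_1 are all 1, so H_0 = Z.
  H_1: rank ker ∂_1 − rank ∂_2 = (12 − 5) − 6 = 1, and the invariant factors of ∂_2 are all 1, so H_1 = Z.
  H_2: rank ker ∂_2 − rank ∂_3 = (6 − 6) − 0 = 0, and there is no ∂_3, so H_2 = 0.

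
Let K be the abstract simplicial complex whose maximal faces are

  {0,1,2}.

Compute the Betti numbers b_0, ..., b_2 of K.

Order the vertices as 0 < 1 < 2. Listing each simplex with vertices in this order, K has dimension 2 with simplices:

  0-simplices (3): [0], [1], [2]
  1-simplices (3): [0,1], [0,2], [1,2]
  2-simplices (1): [0,1,2]

Hence C_0 ≅ Z^3, C_1 ≅ Z^3, C_2 ≅ Z^1.

∂_1: C_1 → C_0 is given by ∂[p,q] = [q] − [p]. For instance
  ∂[1,2] = [2] − [1].
The resulting 3×3 matrix has rank 2, and its Smith normal form has invariant factors (1,1).

The boundary map ∂_2: C_2 → C_1 acts by ∂[p,q,r] = [q,r] − [p,r] + [p,q]. For instance
  ∂[0,1,2] = [1,2] − [0,2] + [0,1].
The resulting 3×1 matrix has rank 1, and its Smith normal form has invariant factors (1).

From H_k ≅ ker(∂_k) / im(∂_{k+1}) we obtain:

  H_0: rank C_0 − rank ∂_1 = 3 − 2 = 1, and the invariant factors of ∂_1 are all 1, so H_0 = Z.
  H_1: rank ker ∂_1 − rank ∂_2 = (3 − 2) − 1 = 0, and the invariant factors of ∂_2 are all 1, so H_1 = 0.
  H_2: rank ker ∂_2 − rank ∂_3 = (1 − 1) − 0 = 0, and there is no ∂_3, so H_2 = 0.

Hence the Betti numbers are b_0 = 1, b_1 = 0, b_2 = 0.

b_0 = 1, b_1 = 0, b_2 = 0.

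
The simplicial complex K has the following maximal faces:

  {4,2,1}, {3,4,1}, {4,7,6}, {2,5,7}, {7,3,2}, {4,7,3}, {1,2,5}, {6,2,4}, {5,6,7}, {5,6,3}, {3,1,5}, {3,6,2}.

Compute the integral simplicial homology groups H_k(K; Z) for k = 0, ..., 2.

Take the total order 1 < 2 < 3 < 4 < 5 < 6 < 7 on the vertex set. Then K (dimension 2) consists of the simplices:

  0-simplices (7): [1], [2], [3], [4], [5], [6], [7]
  1-simplices (18): [1,2], [1,3], [1,4], [1,5], [2,3], [2,4], [2,5], [2,6], [2,7], [3,4], [3,5], [3,6], [3,7], [4,6], [4,7], [5,6], [5,7], [6,7]
  2-simplices (12): [1,2,4], [1,2,5], [1,3,4], [1,3,5], [2,3,6], [2,3,7], [2,4,6], [2,5,7], [3,4,7], [3,5,6], [4,6,7], [5,6,7]

so the chain groups are C_0 ≅ Z^7, C_1 ≅ Z^18, C_2 ≅ Z^12.

The boundary map ∂_1: C_1 → C_0 maps an edge to its endpoints' difference, ∂[p,q] = q − p. For instance
  ∂[6,7] = [7] − [6].
The resulting 7×18 matrix has rank 6, and its Smith normal form has invariant factors (1,1,1,1,1,1).

The boundary map ∂_2: C_2 → C_1 maps a triangle to the signed sum of its edges. For instance
  ∂[1,2,4] = [2,4] − [1,4] + [1,2],
  ∂[5,6,7] = [6,7] − [5,7] + [5,6].
The resulting 18×12 matrix has rank 12, and its Smith normal form has invariant factors (1,1,1,1,1,1,1,1,1,1,1,2).

From H_k ≅ ker(∂_k) / im(∂_{k+1}) we obtain:

  H_0: rank C_0 − rank ∂_1 = 7 − 6 = 1, and the invariant factors of ∂_1 are all 1, so H_0 ≅ Z.
  H_1: rank ker ∂_1 − rank ∂_2 = (18 − 6) − 12 = 0, and ∂_2 has invariant factor 2 > 1, so H_1 ≅ Z/2.
  H_2: rank ker ∂_2 − rank ∂_3 = (12 − 12) − 0 = 0, and there is no ∂_3, so H_2 ≅ 0.

As a check, the Euler characteristic is 7 − 18 + 12 = 1, which agrees with 1 − 0 + 0 = 1.
(K is a triangulation of the real projective plane RP^2.)

H_0 ≅ Z,  H_1 ≅ Z/2,  H_2 = 0.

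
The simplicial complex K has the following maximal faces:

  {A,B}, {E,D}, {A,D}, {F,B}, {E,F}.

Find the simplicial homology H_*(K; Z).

Order the vertices as A < B < D < E < F. Listing each simplex with vertices in this order, K has dimension 1 with simplices:

  0-simplices (5): A, B, D, E, F
  1-simplices (5): AB, AD, BF, DE, EF

giving chain groups C_0 ≅ Z^5, C_1 ≅ Z^5.

Boundary ∂_1: C_1 → C_0 is given by ∂[p,q] = [q] − [p]. For instance
  ∂EF = F − E.
This gives a 5×5 integer matrix of rank 4; reducing to Smith normal form yields diagonal entries (1,1,1,1).

Reading off H_k = ker ∂_k / im ∂_{k+1}:

  H_0: rank C_0 − rank ∂_1 = 5 − 4 = 1, and the invariant factors of ∂_1 are all 1, so H_0 ≅ Z.
  H_1: rank ker ∂_1 − rank ∂_2 = (5 − 4) − 0 = 1, and there is no ∂_2, so H_1 ≅ Z.

(K is a triangulation of the circle S^1.)

H_0 ≅ Z,  H_1 ≅ Z.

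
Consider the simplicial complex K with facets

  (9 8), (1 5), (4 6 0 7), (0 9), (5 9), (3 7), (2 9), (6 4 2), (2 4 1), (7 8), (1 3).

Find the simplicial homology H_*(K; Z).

H_0 = Z,  H_1 = Z^4,  H_2 = 0,  H_3 = 0.

We work with the vertex ordering 0 < 1 < 2 < 3 < 4 < 5 < 6 < 7 < 8 < 9. The simplices of K, each written with vertices in increasing order, are:

  0-simplices (10): [0], [1], [2], [3], [4], [5], [6], [7], [8], [9]
  1-simplices (18): [0,4], [0,6], [0,7], [0,9], [1,2], [1,3], [1,4], [1,5], [2,4], [2,6], [2,9], [3,7], [4,6], [4,7], [5,9], [6,7], [7,8], [8,9]
  2-simplices (6): [0,4,6], [0,4,7], [0,6,7], [1,2,4], [2,4,6], [4,6,7]
  3-simplices (1): [0,4,6,7]

so the chain groups are C_0 ≅ Z^10, C_1 ≅ Z^18, C_2 ≅ Z^6, C_3 ≅ Z^1.

The boundary map ∂_1: C_1 → C_0 maps an edge to its endpoints' difference, ∂[p,q] = q − p.
As a 10×18 matrix over Z this has rank 9, with invariant factors (1,1,1,1,1,1,1,1,1).

The boundary map ∂_2: C_2 → C_1 maps a triangle to the signed sum of its edges. For instance
  ∂[1,2,4] = [2,4] − [1,4] + [1,2],
  ∂[0,6,7] = [6,7] − [0,7] + [0,6].
As a 18×6 matrix over Z this has rank 5, with invariant factors (1,1,1,1,1).

∂_3: C_3 → C_2 sends each 3-simplex σ to the alternating sum Σ_i (−1)^i (σ with its i-th vertex removed). For instance
  ∂[0,4,6,7] = [4,6,7] − [0,6,7] + [0,4,7] − [0,4,6].
This gives a 6×1 integer matrix of rank 1; reducing to Smith normal form yields diagonal entries (1).

Reading off H_k = ker ∂_k / im ∂_{k+1}:

  H_0: rank C_0 − rank ∂_1 = 10 − 9 = 1, and the invariant factors of ∂_1 are all 1, so H_0 ≅ Z.
  H_1: rank ker ∂_1 − rank ∂_2 = (18 − 9) − 5 = 4, and the invariant factors of ∂_2 are all 1, so H_1 ≅ Z^4.
  H_2: rank ker ∂_2 − rank ∂_3 = (6 − 5) − 1 = 0, and the invariant factors of ∂_3 are all 1, so H_2 ≅ 0.
  H_3: rank ker ∂_3 − rank ∂_4 = (1 − 1) − 0 = 0, and there is no ∂_4, so H_3 ≅ 0.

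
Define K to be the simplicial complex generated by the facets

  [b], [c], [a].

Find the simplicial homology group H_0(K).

H_0 = Z^3.

We work with the vertex ordering a < b < c. The simplices of K, each written with vertices in increasing order, are:

  0-simplices (3): a, b, c

Hence C_0 ≅ Z^3.

Now H_k = ker ∂_k / im ∂_{k+1}, so:

  H_0: rank C_0 − rank ∂_1 = 3 − 0 = 3, and there is no ∂_1, so H_0 ≅ Z^3.

(K is a triangulation of a set of 3 points.)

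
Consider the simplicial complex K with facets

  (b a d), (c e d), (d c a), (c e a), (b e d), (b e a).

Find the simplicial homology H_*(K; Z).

H_0 ≅ Z,  H_1 = 0,  H_2 ≅ Z.

Take the total order a < b < c < d < e on the vertex set. Then K (dimension 2) consists of the simplices:

  0-simplices (5): a, b, c, d, e
  1-simplices (9): ab, ac, ad, ae, bd, be, cd, ce, de
  2-simplices (6): abd, abe, acd, ace, bde, cde

so the chain groups are C_0 ≅ Z^5, C_1 ≅ Z^9, C_2 ≅ Z^6.

∂_1: C_1 → C_0 is given by ∂[p,q] = [q] − [p].
As a 5×9 matrix over Z this has rank 4, with invariant factors (1,1,1,1).

∂_2: C_2 → C_1 sends each 2-simplex [p,q,r] to [q,r] − [p,r] + [p,q]. For instance
  ∂cde = de − ce + cd,
  ∂abe = be − ae + ab.
The resulting 9×6 matrix has rank 5, and its Smith normal form has invariant factors (1,1,1,1,1).

Computing H_k = (kernel of ∂_k) / (image of ∂_{k+1}):

  H_0: rank C_0 − rank ∂_1 = 5 − 4 = 1, and the invariant factors of ∂_1 are all 1, so H_0 ≅ Z.
  H_1: rank ker ∂_1 − rank ∂_2 = (9 − 4) − 5 = 0, and the invariant factors of ∂_2 are all 1, so H_1 ≅ 0.
  H_2: rank ker ∂_2 − rank ∂_3 = (6 − 5) − 0 = 1, and there is no ∂_3, so H_2 ≅ Z.

(K is a triangulation of the 2-sphere S^2.)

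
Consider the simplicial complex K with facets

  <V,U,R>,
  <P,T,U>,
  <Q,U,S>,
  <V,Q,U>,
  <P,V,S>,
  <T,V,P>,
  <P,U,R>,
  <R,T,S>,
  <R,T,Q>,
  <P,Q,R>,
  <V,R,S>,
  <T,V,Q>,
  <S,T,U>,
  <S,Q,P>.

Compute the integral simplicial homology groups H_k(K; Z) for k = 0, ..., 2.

H_0 = Z,  H_1 = Z^2,  H_2 = Z.

Fix the vertex order P < Q < R < S < T < U < V and write every simplex with vertices in increasing order. Then dim K = 2 and the simplices of K are:

  0-simplices (7): P, Q, R, S, T, U, V
  1-simplices (21): PQ, PR, PS, PT, PU, PV, QR, QS, QT, QU, QV, RS, RT, RU, RV, ST, SU, SV, TU, TV, UV
  2-simplices (14): PQR, PQS, PRU, PSV, PTU, PTV, QRT, QSU, QTV, QUV, RST, RSV, RUV, STU

so the chain groups are C_0 ≅ Z^7, C_1 ≅ Z^21, C_2 ≅ Z^14.

The boundary map ∂_1: C_1 → C_0 maps an edge to its endpoints' difference, ∂[p,q] = q − p. For instance
  ∂PQ = Q − P.
This gives a 7×21 integer matrix of rank 6; reducing to Smith normal form yields diagonal entries (1,1,1,1,1,1).

Boundary ∂_2: C_2 → C_1 maps a triangle to the signed sum of its edges. For instance
  ∂PTU = TU − PU + PT,
  ∂STU = TU − SU + ST.
The resulting 21×14 matrix has rank 13, and its Smith normal form has invariant factors (1,1,1,1,1,1,1,1,1,1,1,1,1).

Computing H_k = (kernel of ∂_k) / (image of ∂_{k+1}):

  H_0: rank C_0 − rank ∂_1 = 7 − 6 = 1, and the invariant factors of ∂_1 are all 1, so H_0 = Z.
  H_1: rank ker ∂_1 − rank ∂_2 = (21 − 6) − 13 = 2, and the invariant factors of ∂_2 are all 1, so H_1 = Z^2.
  H_2: rank ker ∂_2 − rank ∂_3 = (14 − 13) − 0 = 1, and there is no ∂_3, so H_2 = Z.

As a check, the Euler characteristic is 7 − 21 + 14 = 0, which agrees with 1 − 2 + 1 = 0.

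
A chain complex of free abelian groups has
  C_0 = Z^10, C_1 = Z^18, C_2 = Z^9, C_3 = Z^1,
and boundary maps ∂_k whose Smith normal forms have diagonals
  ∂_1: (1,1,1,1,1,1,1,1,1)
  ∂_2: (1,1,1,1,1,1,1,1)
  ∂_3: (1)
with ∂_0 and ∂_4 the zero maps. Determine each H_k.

H_0: b_0 = 10 − 0 − 9 = 1; torsion from ∂_1 factors > 1: none. So H_0 ≅ Z.
H_1: b_1 = 18 − 9 − 8 = 1; torsion from ∂_2 factors > 1: none. So H_1 ≅ Z.
H_2: b_2 = 9 − 8 − 1 = 0; torsion from ∂_3 factors > 1: none. So H_2 ≅ 0.
H_3: b_3 = 1 − 1 − 0 = 0; torsion from ∂_4 factors > 1: none. So H_3 ≅ 0.

H_0 ≅ Z,  H_1 ≅ Z,  H_2 = 0,  H_3 = 0.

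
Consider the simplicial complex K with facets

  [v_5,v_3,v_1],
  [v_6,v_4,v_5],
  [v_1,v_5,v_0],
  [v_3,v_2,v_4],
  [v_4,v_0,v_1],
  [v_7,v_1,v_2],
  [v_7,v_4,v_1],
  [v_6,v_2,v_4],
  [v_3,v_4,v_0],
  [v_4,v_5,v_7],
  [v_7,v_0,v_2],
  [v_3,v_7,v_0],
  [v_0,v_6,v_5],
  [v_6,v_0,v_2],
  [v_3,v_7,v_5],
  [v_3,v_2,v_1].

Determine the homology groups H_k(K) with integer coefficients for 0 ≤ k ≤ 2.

H_0 ≅ Z,  H_1 ≅ Z^2,  H_2 ≅ Z.

K has 8 vertices, 24 edges, 16 triangles.
rank ∂_0 = 0, rank ∂_1 = 7 ⇒ b_0 = 8 − 0 − 7 = 1; all invariant factors of ∂_1 are 1 so no torsion. So H_0 = Z.
rank ∂_1 = 7, rank ∂_2 = 15 ⇒ b_1 = 24 − 7 − 15 = 2; all invariant factors of ∂_2 are 1 so no torsion. So H_1 = Z^2.
rank ∂_2 = 15, rank ∂_3 = 0 ⇒ b_2 = 16 − 15 − 0 = 1. So H_2 = Z.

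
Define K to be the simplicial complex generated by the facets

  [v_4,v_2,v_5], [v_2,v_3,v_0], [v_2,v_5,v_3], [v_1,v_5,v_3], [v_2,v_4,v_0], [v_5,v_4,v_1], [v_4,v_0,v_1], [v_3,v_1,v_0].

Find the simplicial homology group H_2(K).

We work with the vertex ordering v_0 < v_1 < v_2 < v_3 < v_4 < v_5. The simplices of K, each written with vertices in increasing order, are:

  0-simplices (6): [v_0], [v_1], [v_2], [v_3], [v_4], [v_5]
  1-simplices (12): [v_0,v_1], [v_0,v_2], [v_0,v_3], [v_0,v_4], [v_1,v_3], [v_1,v_4], [v_1,v_5], [v_2,v_3], [v_2,v_4], [v_2,v_5], [v_3,v_5], [v_4,v_5]
  2-simplices (8): [v_0,v_1,v_3], [v_0,v_1,v_4], [v_0,v_2,v_3], [v_0,v_2,v_4], [v_1,v_3,v_5], [v_1,v_4,v_5], [v_2,v_3,v_5], [v_2,v_4,v_5]

so the chain groups are C_0 ≅ Z^6, C_1 ≅ Z^12, C_2 ≅ Z^8.

Boundary ∂_1: C_1 → C_0 maps an edge to its endpoints' difference, ∂[p,q] = q − p.
The resulting 6×12 matrix has rank 5, and its Smith normal form has invariant factors (1,1,1,1,1).

Boundary ∂_2: C_2 → C_1 sends each 2-simplex [p,q,r] to [q,r] − [p,r] + [p,q]. For instance
  ∂[v_0,v_1,v_4] = [v_1,v_4] − [v_0,v_4] + [v_0,v_1],
  ∂[v_0,v_1,v_3] = [v_1,v_3] − [v_0,v_3] + [v_0,v_1].
The 12×8 boundary matrix has rank 7 and Smith normal form diag(1,1,1,1,1,1,1).

From H_k ≅ ker(∂_k) / im(∂_{k+1}) we obtain:

  H_2: rank ker ∂_2 − rank ∂_3 = (8 − 7) − 0 = 1, and there is no ∂_3, so H_2 ≅ Z.

H_2 ≅ Z.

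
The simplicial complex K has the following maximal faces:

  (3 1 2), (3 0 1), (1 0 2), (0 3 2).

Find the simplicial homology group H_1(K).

H_1 = 0.

Order the vertices as 0 < 1 < 2 < 3. Listing each simplex with vertices in this order, K has dimension 2 with simplices:

  0-simplices (4): [0], [1], [2], [3]
  1-simplices (6): [0,1], [0,2], [0,3], [1,2], [1,3], [2,3]
  2-simplices (4): [0,1,2], [0,1,3], [0,2,3], [1,2,3]

Hence C_0 ≅ Z^4, C_1 ≅ Z^6, C_2 ≅ Z^4.

Boundary ∂_1: C_1 → C_0 sends each edge [p,q] (with p < q) to q − p.
This gives a 4×6 integer matrix of rank 3; reducing to Smith normal form yields diagonal entries (1,1,1).

∂_2: C_2 → C_1 acts by ∂[p,q,r] = [q,r] − [p,r] + [p,q]. For instance
  ∂[0,2,3] = [2,3] − [0,3] + [0,2],
  ∂[0,1,3] = [1,3] − [0,3] + [0,1].
This gives a 6×4 integer matrix of rank 3; reducing to Smith normal form yields diagonal entries (1,1,1).

Computing H_k = (kernel of ∂_k) / (image of ∂_{k+1}):

  H_1: rank ker ∂_1 − rank ∂_2 = (6 − 3) − 3 = 0, and the invariant factors of ∂_2 are all 1, so H_1 ≅ 0.

(K is a triangulation of the 2-sphere S^2.)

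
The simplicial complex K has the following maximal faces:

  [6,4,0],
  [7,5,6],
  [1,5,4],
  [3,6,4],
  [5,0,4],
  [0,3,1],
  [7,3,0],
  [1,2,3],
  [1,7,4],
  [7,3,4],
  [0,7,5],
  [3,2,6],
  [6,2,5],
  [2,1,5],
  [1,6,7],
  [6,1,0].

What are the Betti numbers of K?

b_0 = 1, b_1 = 2, b_2 = 1.

Take the total order 0 < 1 < 2 < 3 < 4 < 5 < 6 < 7 on the vertex set. Then K (dimension 2) consists of the simplices:

  0-simplices (8): [0], [1], [2], [3], [4], [5], [6], [7]
  1-simplices (24): (24 of them)
  2-simplices (16): [0,1,3], [0,1,6], [0,3,7], [0,4,5], [0,4,6], [0,5,7], [1,2,3], [1,2,5], [1,4,5], [1,4,7], [1,6,7], [2,3,6], [2,5,6], [3,4,6], [3,4,7], [5,6,7]

giving chain groups C_0 ≅ Z^8, C_1 ≅ Z^24, C_2 ≅ Z^16.

Boundary ∂_1: C_1 → C_0 is given by ∂[p,q] = [q] − [p]. For instance
  ∂[1,4] = [4] − [1].
This gives a 8×24 integer matrix of rank 7; reducing to Smith normal form yields diagonal entries (1,1,1,1,1,1,1).

The boundary map ∂_2: C_2 → C_1 maps a triangle to the signed sum of its edges. For instance
  ∂[0,1,3] = [1,3] − [0,3] + [0,1],
  ∂[1,2,5] = [2,5] − [1,5] + [1,2].
This gives a 24×16 integer matrix of rank 15; reducing to Smith normal form yields diagonal entries (1,1,1,1,1,1,1,1,1,1,1,1,1,1,1).

From H_k ≅ ker(∂_k) / im(∂_{k+1}) we obtain:

  H_0: rank C_0 − rank ∂_1 = 8 − 7 = 1, and the invariant factors of ∂_1 are all 1, so H_0 ≅ Z.
  H_1: rank ker ∂_1 − rank ∂_2 = (24 − 7) − 15 = 2, and the invariant factors of ∂_2 are all 1, so H_1 ≅ Z^2.
  H_2: rank ker ∂_2 − rank ∂_3 = (16 − 15) − 0 = 1, and there is no ∂_3, so H_2 ≅ Z.

Hence the Betti numbers are b_0 = 1, b_1 = 2, b_2 = 1.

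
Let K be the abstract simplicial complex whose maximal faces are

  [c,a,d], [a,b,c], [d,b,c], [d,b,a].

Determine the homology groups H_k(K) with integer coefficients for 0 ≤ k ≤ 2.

H_0 ≅ Z,  H_1 = 0,  H_2 ≅ Z.

Take the total order a < b < c < d on the vertex set. Then K (dimension 2) consists of the simplices:

  0-simplices (4): a, b, c, d
  1-simplices (6): ab, ac, ad, bc, bd, cd
  2-simplices (4): abc, abd, acd, bcd

so the chain groups are C_0 ≅ Z^4, C_1 ≅ Z^6, C_2 ≅ Z^4.

∂_1: C_1 → C_0 sends each edge [p,q] (with p < q) to q − p. For instance
  ∂ab = b − a.
As a 4×6 matrix over Z this has rank 3, with invariant factors (1,1,1).

∂_2: C_2 → C_1 sends each 2-simplex [p,q,r] to [q,r] − [p,r] + [p,q]. For instance
  ∂bcd = cd − bd + bc,
  ∂acd = cd − ad + ac.
The resulting 6×4 matrix has rank 3, and its Smith normal form has invariant factors (1,1,1).

Now H_k = ker ∂_k / im ∂_{k+1}, so:

  H_0: rank C_0 − rank ∂_1 = 4 − 3 = 1, and the invariant factors of ∂_1 are all 1, so H_0 ≅ Z.
  H_1: rank ker ∂_1 − rank ∂_2 = (6 − 3) − 3 = 0, and the invariant factors of ∂_2 are all 1, so H_1 ≅ 0.
  H_2: rank ker ∂_2 − rank ∂_3 = (4 − 3) − 0 = 1, and there is no ∂_3, so H_2 ≅ Z.

As a check, the Euler characteristic is 4 − 6 + 4 = 2, which agrees with 1 − 0 + 1 = 2.
(K is a triangulation of the 2-sphere S^2.)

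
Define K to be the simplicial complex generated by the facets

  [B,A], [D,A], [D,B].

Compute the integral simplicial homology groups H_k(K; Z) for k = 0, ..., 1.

Take the total order A < B < D on the vertex set. Then K (dimension 1) consists of the simplices:

  0-simplices (3): A, B, D
  1-simplices (3): AB, AD, BD

giving chain groups C_0 ≅ Z^3, C_1 ≅ Z^3.

∂_1: C_1 → C_0 sends each edge [p,q] (with p < q) to q − p. For instance
  ∂AD = D − A.
The resulting 3×3 matrix has rank 2, and its Smith normal form has invariant factors (1,1).

From H_k ≅ ker(∂_k) / im(∂_{k+1}) we obtain:

  H_0: rank C_0 − rank ∂_1 = 3 − 2 = 1, and the invariant factors of ∂_1 are all 1, so H_0 ≅ Z.
  H_1: rank ker ∂_1 − rank ∂_2 = (3 − 2) − 0 = 1, and there is no ∂_2, so H_1 ≅ Z.

(K is a triangulation of the circle S^1.)

H_0 ≅ Z,  H_1 ≅ Z.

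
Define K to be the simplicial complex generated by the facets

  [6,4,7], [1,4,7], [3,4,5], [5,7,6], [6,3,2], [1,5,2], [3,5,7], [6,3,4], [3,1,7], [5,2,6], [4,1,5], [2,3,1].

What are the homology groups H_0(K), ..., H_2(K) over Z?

H_0 ≅ Z,  H_1 ≅ Z/2,  H_2 = 0.

Order the vertices as 1 < 2 < 3 < 4 < 5 < 6 < 7. Listing each simplex with vertices in this order, K has dimension 2 with simplices:

  0-simplices (7): [1], [2], [3], [4], [5], [6], [7]
  1-simplices (18): [1,2], [1,3], [1,4], [1,5], [1,7], [2,3], [2,5], [2,6], [3,4], [3,5], [3,6], [3,7], [4,5], [4,6], [4,7], [5,6], [5,7], [6,7]
  2-simplices (12): [1,2,3], [1,2,5], [1,3,7], [1,4,5], [1,4,7], [2,3,6], [2,5,6], [3,4,5], [3,4,6], [3,5,7], [4,6,7], [5,6,7]

giving chain groups C_0 ≅ Z^7, C_1 ≅ Z^18, C_2 ≅ Z^12.

∂_1: C_1 → C_0 maps an edge to its endpoints' difference, ∂[p,q] = q − p.
The resulting 7×18 matrix has rank 6, and its Smith normal form has invariant factors (1,1,1,1,1,1).

The boundary map ∂_2: C_2 → C_1 sends each 2-simplex [p,q,r] to [q,r] − [p,r] + [p,q]. For instance
  ∂[3,4,6] = [4,6] − [3,6] + [3,4],
  ∂[2,3,6] = [3,6] − [2,6] + [2,3].
As a 18×12 matrix over Z this has rank 12, with invariant factors (1,1,1,1,1,1,1,1,1,1,1,2).

Reading off H_k = ker ∂_k / im ∂_{k+1}:

  H_0: rank C_0 − rank ∂_1 = 7 − 6 = 1, and the invariant factors of ∂_1 are all 1, so H_0 ≅ Z.
  H_1: rank ker ∂_1 − rank ∂_2 = (18 − 6) − 12 = 0, and ∂_2 has invariant factor 2 > 1, so H_1 ≅ Z/2.
  H_2: rank ker ∂_2 − rank ∂_3 = (12 − 12) − 0 = 0, and there is no ∂_3, so H_2 ≅ 0.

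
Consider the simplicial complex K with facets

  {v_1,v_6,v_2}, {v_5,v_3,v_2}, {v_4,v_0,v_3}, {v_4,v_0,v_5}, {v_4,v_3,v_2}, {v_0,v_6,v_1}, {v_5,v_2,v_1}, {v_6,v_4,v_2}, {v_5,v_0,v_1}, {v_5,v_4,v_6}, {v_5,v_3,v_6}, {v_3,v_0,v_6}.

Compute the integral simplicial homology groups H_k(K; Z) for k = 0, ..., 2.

Take the total order v_0 < v_1 < v_2 < v_3 < v_4 < v_5 < v_6 on the vertex set. Then K (dimension 2) consists of the simplices:

  0-simplices (7): [v_0], [v_1], [v_2], [v_3], [v_4], [v_5], [v_6]
  1-simplices (18): (18 of them)
  2-simplices (12): (12 of them)

Hence C_0 ≅ Z^7, C_1 ≅ Z^18, C_2 ≅ Z^12.

∂_1: C_1 → C_0 sends each edge [p,q] (with p < q) to q − p. For instance
  ∂[v_1,v_5] = [v_5] − [v_1].
This gives a 7×18 integer matrix of rank 6; reducing to Smith normal form yields diagonal entries (1,1,1,1,1,1).

The boundary map ∂_2: C_2 → C_1 acts by ∂[p,q,r] = [q,r] − [p,r] + [p,q]. For instance
  ∂[v_2,v_4,v_6] = [v_4,v_6] − [v_2,v_6] + [v_2,v_4],
  ∂[v_0,v_1,v_5] = [v_1,v_5] − [v_0,v_5] + [v_0,v_1].
The resulting 18×12 matrix has rank 12, and its Smith normal form has invariant factors (1,1,1,1,1,1,1,1,1,1,1,2).

Now H_k = ker ∂_k / im ∂_{k+1}, so:

  H_0: rank C_0 − rank ∂_1 = 7 − 6 = 1, and the invariant factors of ∂_1 are all 1, so H_0 ≅ Z.
  H_1: rank ker ∂_1 − rank ∂_2 = (18 − 6) − 12 = 0, and ∂_2 has invariant factor 2 > 1, so H_1 ≅ Z/2Z.
  H_2: rank ker ∂_2 − rank ∂_3 = (12 − 12) − 0 = 0, and there is no ∂_3, so H_2 ≅ 0.

As a check, the Euler characteristic is 7 − 18 + 12 = 1, which agrees with 1 − 0 + 0 = 1.

H_0 = Z,  H_1 = Z/2Z,  H_2 = 0.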